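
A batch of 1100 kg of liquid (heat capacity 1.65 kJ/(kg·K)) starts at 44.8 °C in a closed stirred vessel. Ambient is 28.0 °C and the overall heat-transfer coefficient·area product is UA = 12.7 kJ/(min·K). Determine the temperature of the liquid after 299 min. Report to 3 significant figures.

30.1 °C

Heat balance on the well-mixed liquid: M c_p dT/dt = −UA(T − T_amb).
dT/dt = (T_ss − T)/τ with T_ss = T_amb = 28.000 °C, τ = M c_p/UA = 1100·1.65/12.7 = 142.91 min.
Integrating: T(t) = T_ss + (T₀ − T_ss) e^(−t/τ).
T(299) = 28.000 + (16.800)·0.12342 = 30.073 °C.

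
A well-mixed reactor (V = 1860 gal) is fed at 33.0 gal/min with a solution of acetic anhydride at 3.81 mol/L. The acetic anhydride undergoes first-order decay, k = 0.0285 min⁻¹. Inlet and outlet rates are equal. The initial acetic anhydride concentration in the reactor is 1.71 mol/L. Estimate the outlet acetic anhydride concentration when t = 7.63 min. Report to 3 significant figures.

1.64 mol/L

Accumulation = in − out − consumed: V dC/dt = Q C_in − Q C − k V C.
dC/dt = (Q/V) C_in − (Q/V + k) C; effective rate a = Q/V + k = 0.017742 + 0.0285 = 0.046242 min⁻¹.
C_ss = Q C_in/(Q + kV) = 1.4618 mol/L; C(t) = C_ss + (C₀ − C_ss) e^(−a t).
C(7.63) = 1.4618 + (0.24819)·e^(−0.046242·7.63) = 1.4618 + (0.24819)·0.70270 = 1.6362 mol/L.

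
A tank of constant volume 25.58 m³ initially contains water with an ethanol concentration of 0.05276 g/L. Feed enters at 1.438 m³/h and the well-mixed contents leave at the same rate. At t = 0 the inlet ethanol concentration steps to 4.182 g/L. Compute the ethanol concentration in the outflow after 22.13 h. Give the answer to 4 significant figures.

2.992 g/L

Mass balance on the solute (V constant): V dC/dt = Q(C_in − C).
Time constant τ = V/Q = 25.58/1.438 = 17.7886 h.
Solution: C(t) = C_in + (C₀ − C_in) e^(−t/τ).
C(22.13) = 4.182 + (0.05276 − 4.182)·e^(−22.13/17.7886) = 4.182 + (-4.12924)·0.288213 = 2.99190 g/L.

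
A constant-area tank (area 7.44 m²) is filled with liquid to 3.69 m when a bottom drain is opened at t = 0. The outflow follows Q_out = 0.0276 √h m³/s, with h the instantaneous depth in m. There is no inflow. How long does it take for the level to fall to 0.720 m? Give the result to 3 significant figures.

Unsteady balance on liquid volume: A dh/dt = −0.0276 √h.
Separate and integrate: 2(√h − √h₀) = −(0.0276/A) t.
t = 2A(√h₀ − √h)/0.0276 = 2·7.44·(√3.69 − √0.720)/0.0276
  = 14.880 × (1.9209 − 0.84853) / 0.0276 = 578.17 s.

578 s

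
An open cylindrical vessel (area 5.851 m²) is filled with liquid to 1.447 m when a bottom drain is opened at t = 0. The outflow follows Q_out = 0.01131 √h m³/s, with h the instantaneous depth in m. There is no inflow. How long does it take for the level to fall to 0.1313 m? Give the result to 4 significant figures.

869.7 s

A dh/dt = −Q_out = −0.01131 √h.
∫ h^(−1/2) dh = −(0.01131/A) ∫ dt, giving 2√h = 2√h₀ − (0.01131/A) t.
t = 2A(√h₀ − √h)/0.01131 = 2·5.851·(√1.447 − √0.1313)/0.01131
  = 11.7020 × (1.20291 − 0.362353) / 0.01131 = 869.693 s.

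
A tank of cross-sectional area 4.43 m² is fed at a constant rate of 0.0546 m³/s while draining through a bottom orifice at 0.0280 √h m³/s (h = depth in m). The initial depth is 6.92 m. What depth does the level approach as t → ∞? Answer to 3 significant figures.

3.80 m

Accumulation of liquid (constant cross-section A): A dh/dt = Q_in − 0.0280 √h. At steady state dh/dt = 0:
Q_in = 0.0280 √h_ss ⇒ √h_ss = 0.0546/0.0280 = 1.9500.
h_ss = 1.9500² = 3.8025 m. (Since h₀ = 6.92 m > h_ss, the level will fall toward this value.)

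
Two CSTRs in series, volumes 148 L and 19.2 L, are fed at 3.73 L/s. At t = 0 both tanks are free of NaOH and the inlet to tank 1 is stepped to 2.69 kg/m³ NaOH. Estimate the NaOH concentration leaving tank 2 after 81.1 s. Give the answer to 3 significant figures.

Time constants: τᵢ = Vᵢ/Q for each well-mixed tank.
τ₁ = 148/3.73 = 39.678 s; τ₂ = 19.2/3.73 = 5.1475 s.
Solving the cascade with C₁(0)=C₂(0)=0 gives C₂(t) = C_in[1 − (τ₁ e^(−t/τ₁) − τ₂ e^(−t/τ₂))/(τ₁ − τ₂)].
At t = 81.1: e^(−t/τ₁) = 0.12952, e^(−t/τ₂) = 1.4372e-07.
C₂ = 2.69·[1 − (39.678·0.12952 − 5.1475·1.4372e-07)/(34.531)] = 2.69·0.85118 = 2.2897 kg/m³.

2.29 kg/m³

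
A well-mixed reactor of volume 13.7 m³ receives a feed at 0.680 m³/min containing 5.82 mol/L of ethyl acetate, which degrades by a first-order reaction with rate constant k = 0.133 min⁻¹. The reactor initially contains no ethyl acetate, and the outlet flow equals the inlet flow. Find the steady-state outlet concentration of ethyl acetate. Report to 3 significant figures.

Species balance: V dC/dt = Q C_in − Q C − k V C.
At steady state: 0 = Q C_in − (Q + kV) C_ss, so C_ss = Q C_in/(Q + kV).
C_ss = 0.680·5.82/(0.680 + 0.133·13.7) = 3.9576/2.5021 = 1.5817 mol/L.

1.58 mol/L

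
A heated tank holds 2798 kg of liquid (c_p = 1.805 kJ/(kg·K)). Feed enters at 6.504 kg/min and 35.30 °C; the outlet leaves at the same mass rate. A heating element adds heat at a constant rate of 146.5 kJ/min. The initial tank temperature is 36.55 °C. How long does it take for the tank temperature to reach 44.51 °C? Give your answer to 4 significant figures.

M c_p dT/dt = ṁ c_p (T_in − T) + Q̇.
τ = M/ṁ = 430.197 min; T_ss = T_in + Q̇/(ṁ c_p) = 47.7790 °C.
T(t) = T_ss + (T₀ − T_ss) e^(−t/τ). Set T = 44.51:
e^(−t/τ) = (44.51 − 47.7790)/(36.55 − 47.7790) = 0.291121
t = −430.197 · ln(0.291121) = 530.869 min.

530.9 min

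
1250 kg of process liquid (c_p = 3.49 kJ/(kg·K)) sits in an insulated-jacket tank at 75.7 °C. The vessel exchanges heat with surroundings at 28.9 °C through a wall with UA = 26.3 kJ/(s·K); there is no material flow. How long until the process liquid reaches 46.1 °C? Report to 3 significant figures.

Lumped-capacitance energy balance: M c_p dT/dt = UA(T_amb − T).
τ = M c_p/UA = 165.87 s; T_ss = T_amb = 28.900 °C.
T(t) = T_ss + (T₀ − T_ss)e^(−t/τ); set T = 46.1:
t = −τ ln[(T − T_ss)/(T₀ − T_ss)] = −165.87 · ln(0.36752) = 166.04 s.

166 s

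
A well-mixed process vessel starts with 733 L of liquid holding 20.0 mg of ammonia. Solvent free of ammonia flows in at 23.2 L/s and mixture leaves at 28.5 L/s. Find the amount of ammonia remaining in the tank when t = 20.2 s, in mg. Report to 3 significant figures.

8.56 mg

Let m(t) be the amount of ammonia. Volume: V(t) = V₀ + (Q_in − Q_out) t = 733 − 5.3000 t; V(20.2) = 625.94 L.
Solute balance: dm/dt = 0 − Q_out C = −Q_out m/V(t).
dm/m = −Q_out dt/(V₀ − 5.3000 t); integrating gives ln(m/m₀) = −(Q_out/(Q_in−Q_out)) ln(V/V₀).
m = m₀ (V₀/V)^(Q_out/(Q_in−Q_out)) = 20.0 × (733/625.94)^(-5.3774) = 8.5565 mg.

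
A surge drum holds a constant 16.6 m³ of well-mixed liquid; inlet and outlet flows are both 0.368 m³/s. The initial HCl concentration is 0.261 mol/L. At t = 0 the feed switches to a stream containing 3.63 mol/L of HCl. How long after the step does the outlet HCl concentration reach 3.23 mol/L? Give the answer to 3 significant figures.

Species balance: V dC/dt = Q(C_in − C) ⇒ τ = V/Q = 45.109 s.
C(t) = C_in + (C₀ − C_in) e^(−t/τ). Set C = 3.23 and solve for t:
e^(−t/τ) = (C − C_in)/(C₀ − C_in) = (3.23 − 3.63)/(0.261 − 3.63) = 0.11873
t = −τ ln(…) = 45.109 × 2.1309 = 96.122 s.

96.1 s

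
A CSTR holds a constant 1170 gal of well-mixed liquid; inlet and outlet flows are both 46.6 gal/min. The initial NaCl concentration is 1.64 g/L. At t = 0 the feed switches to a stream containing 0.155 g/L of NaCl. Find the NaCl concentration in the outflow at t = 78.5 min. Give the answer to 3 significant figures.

Mass balance on the solute (V constant): V dC/dt = Q(C_in − C).
Time constant τ = V/Q = 1170/46.6 = 25.107 min.
Integrating: C(t) = C_in + (C₀ − C_in) e^(−t/τ).
C(78.5) = 0.155 + (1.64 − 0.155)·e^(−78.5/25.107) = 0.155 + (1.4850)·0.043868 = 0.22014 g/L.

0.220 g/L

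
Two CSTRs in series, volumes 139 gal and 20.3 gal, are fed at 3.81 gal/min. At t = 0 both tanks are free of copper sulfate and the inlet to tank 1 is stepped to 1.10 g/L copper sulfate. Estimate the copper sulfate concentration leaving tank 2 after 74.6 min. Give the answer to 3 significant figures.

Species balance on tank i: dCᵢ/dt = (Cᵢ₋₁ − Cᵢ)/τᵢ with τᵢ = Vᵢ/Q.
τ₁ = 139/3.81 = 36.483 min; τ₂ = 20.3/3.81 = 5.3281 min.
Solving the cascade with C₁(0)=C₂(0)=0 gives C₂(t) = C_in[1 − (τ₁ e^(−t/τ₁) − τ₂ e^(−t/τ₂))/(τ₁ − τ₂)].
At t = 74.6: e^(−t/τ₁) = 0.12941, e^(−t/τ₂) = 8.3046e-07.
C₂ = 1.10·[1 − (36.483·0.12941 − 5.3281·8.3046e-07)/(31.155)] = 1.10·0.84846 = 0.93331 g/L.

0.933 g/L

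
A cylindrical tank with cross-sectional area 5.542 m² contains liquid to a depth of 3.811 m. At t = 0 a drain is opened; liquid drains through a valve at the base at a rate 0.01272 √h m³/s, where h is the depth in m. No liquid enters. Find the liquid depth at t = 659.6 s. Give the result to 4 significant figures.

Volume balance on the tank: A dh/dt = −0.01272 √h.
∫ h^(−1/2) dh = −(0.01272/A) ∫ dt, giving 2√h = 2√h₀ − (0.01272/A) t.
√h = √3.811 − 0.01272·659.6/(2·5.542) = 1.95218 − 0.756957 = 1.19522.
h = 1.19522² = 1.42855 m.

1.429 m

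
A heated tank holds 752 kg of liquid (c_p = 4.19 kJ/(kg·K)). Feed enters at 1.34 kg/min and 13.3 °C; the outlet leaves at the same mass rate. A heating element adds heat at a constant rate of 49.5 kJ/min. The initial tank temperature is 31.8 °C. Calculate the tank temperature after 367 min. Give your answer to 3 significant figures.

M c_p dT/dt = ṁ c_p (T_in − T) + Q̇.
τ = M/ṁ = 561.19 min; T_ss = T_in + Q̇/(ṁ c_p) = 13.3 + 49.5/(1.34·4.19) = 22.116 °C.
Integrating: T(t) = T_ss + (T₀ − T_ss) e^(−t/τ).
T(367) = 22.116 + (9.6837)·e^(−367/561.19) = 22.116 + (9.6837)·0.51998 = 27.152 °C.

27.2 °C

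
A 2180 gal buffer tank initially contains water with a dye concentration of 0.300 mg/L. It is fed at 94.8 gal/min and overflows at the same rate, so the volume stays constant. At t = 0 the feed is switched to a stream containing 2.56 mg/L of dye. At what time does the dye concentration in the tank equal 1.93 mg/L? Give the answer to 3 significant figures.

29.4 min

Mass balance on the solute (V constant): V dC/dt = Q(C_in − C), so τ = V/Q = 22.996 min.
C(t) = C_in + (C₀ − C_in) e^(−t/τ). Set C = 1.93 and solve for t:
e^(−t/τ) = (C − C_in)/(C₀ − C_in) = (1.93 − 2.56)/(0.300 − 2.56) = 0.27876
t = −τ ln(…) = 22.996 × 1.2774 = 29.375 min.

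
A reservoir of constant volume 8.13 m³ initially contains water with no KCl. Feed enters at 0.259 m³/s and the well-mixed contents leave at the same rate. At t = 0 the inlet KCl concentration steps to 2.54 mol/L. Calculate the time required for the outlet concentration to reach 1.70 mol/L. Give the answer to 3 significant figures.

34.7 s

Species balance: V dC/dt = Q(C_in − C) ⇒ τ = V/Q = 31.390 s.
C(t) = C_in + (C₀ − C_in) e^(−t/τ). Set C = 1.70 and solve for t:
e^(−t/τ) = (C − C_in)/(C₀ − C_in) = (1.70 − 2.54)/(0 − 2.54) = 0.33071
t = −τ ln(…) = 31.390 × 1.1065 = 34.734 s.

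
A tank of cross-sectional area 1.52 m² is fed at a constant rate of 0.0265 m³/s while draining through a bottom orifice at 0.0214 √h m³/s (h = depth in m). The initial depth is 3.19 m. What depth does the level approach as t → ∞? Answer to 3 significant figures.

1.53 m

A dh/dt = Q_in − 0.0214 √h. Steady state requires inflow = outflow:
Q_in = 0.0214 √h_ss ⇒ √h_ss = 0.0265/0.0214 = 1.2383.
h_ss = 1.2383² = 1.5334 m. (Since h₀ = 3.19 m > h_ss, the level will fall toward this value.)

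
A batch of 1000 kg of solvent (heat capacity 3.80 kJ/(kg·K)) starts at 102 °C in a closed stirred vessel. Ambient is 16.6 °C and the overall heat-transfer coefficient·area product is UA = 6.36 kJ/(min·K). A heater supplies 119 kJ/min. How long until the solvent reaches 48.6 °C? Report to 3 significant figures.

964 min

Lumped-capacitance energy balance: M c_p dT/dt = UA(T_amb − T) + Q̇.
τ = M c_p/UA = 597.48 min; T_ss = T_amb + Q̇/UA = 16.6 + 119/6.36 = 35.311 °C.
T(t) = T_ss + (T₀ − T_ss)e^(−t/τ); set T = 48.6:
t = −τ ln[(T − T_ss)/(T₀ − T_ss)] = −597.48 · ln(0.19927) = 963.79 min.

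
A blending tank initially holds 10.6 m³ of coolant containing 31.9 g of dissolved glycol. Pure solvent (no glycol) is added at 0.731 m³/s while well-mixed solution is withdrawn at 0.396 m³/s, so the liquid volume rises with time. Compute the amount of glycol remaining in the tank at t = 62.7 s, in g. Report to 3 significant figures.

Total volume: dV/dt = Q_in − Q_out = 0.33500 m³/s, so V(t) = 10.6 + 0.33500 t and V(62.7) = 31.605 m³.
No glycol enters, so dm/dt = −Q_out · (m/V).
Separate: dm/m = −Q_out dt/V(t) ⇒ ln(m/m₀) = −(Q_out/(Q_in−Q_out)) ln(V/V₀).
m = m₀ (V₀/V)^(Q_out/(Q_in−Q_out)) = 31.9 × (10.6/31.605)^(1.1821) = 8.7691 g.

8.77 g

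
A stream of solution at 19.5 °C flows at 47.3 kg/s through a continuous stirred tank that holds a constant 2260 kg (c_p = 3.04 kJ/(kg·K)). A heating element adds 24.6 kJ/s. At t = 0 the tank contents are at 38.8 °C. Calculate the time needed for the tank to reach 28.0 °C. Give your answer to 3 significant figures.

First-law balance (no shaft work): M c_p dT/dt = ṁ c_p (T_in − T) + 24.6.
τ = M/ṁ = 47.780 s; T_ss = T_in + Q̇/(ṁ c_p) = 19.671 °C.
T(t) = T_ss + (T₀ − T_ss) e^(−t/τ). Set T = 28.0:
e^(−t/τ) = (28.0 − 19.671)/(38.8 − 19.671) = 0.43541
t = −47.780 · ln(0.43541) = 39.728 s.

39.7 s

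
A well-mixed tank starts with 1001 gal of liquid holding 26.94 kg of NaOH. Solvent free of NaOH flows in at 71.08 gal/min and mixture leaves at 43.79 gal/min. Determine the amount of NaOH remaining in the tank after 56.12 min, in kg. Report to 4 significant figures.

Total volume: dV/dt = Q_in − Q_out = 27.2900 gal/min, so V(t) = 1001 + 27.2900 t and V(56.12) = 2532.51 gal.
No NaOH enters, so dm/dt = −Q_out · (m/V).
dm/m = −Q_out dt/(V₀ + 27.2900 t); integrating gives ln(m/m₀) = −(Q_out/(Q_in−Q_out)) ln(V/V₀).
m = m₀ (V₀/V)^(Q_out/(Q_in−Q_out)) = 26.94 × (1001/2532.51)^(1.60462) = 6.07502 kg.

6.075 kg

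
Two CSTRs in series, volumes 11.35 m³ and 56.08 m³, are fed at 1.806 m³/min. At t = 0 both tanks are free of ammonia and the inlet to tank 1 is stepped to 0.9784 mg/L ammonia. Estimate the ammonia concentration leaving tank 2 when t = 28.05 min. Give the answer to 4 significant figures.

0.4842 mg/L

Species balance on tank i: dCᵢ/dt = (Cᵢ₋₁ − Cᵢ)/τᵢ with τᵢ = Vᵢ/Q.
τ₁ = 11.35/1.806 = 6.28461 min; τ₂ = 56.08/1.806 = 31.0520 min.
Solving the cascade with C₁(0)=C₂(0)=0 gives C₂(t) = C_in[1 − (τ₁ e^(−t/τ₁) − τ₂ e^(−t/τ₂))/(τ₁ − τ₂)].
At t = 28.05: e^(−t/τ₁) = 0.0115244, e^(−t/τ₂) = 0.405221.
C₂ = 0.9784·[1 − (6.28461·0.0115244 − 31.0520·0.405221)/(-24.7674)] = 0.9784·0.494880 = 0.484191 mg/L.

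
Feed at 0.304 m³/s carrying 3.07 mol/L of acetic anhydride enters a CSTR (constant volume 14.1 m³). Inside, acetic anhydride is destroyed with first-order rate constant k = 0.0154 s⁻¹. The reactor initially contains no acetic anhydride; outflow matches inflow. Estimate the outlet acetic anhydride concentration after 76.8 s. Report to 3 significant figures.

1.69 mol/L

Accumulation = in − out − consumed: V dC/dt = Q C_in − Q C − k V C.
This is linear with rate a = Q/V + k = 0.036960 s⁻¹.
C_ss = Q C_in/(Q + kV) = 1.7908 mol/L; C(t) = C_ss + (C₀ − C_ss) e^(−a t).
C(76.8) = 1.7908 + (-1.7908)·e^(−0.036960·76.8) = 1.7908 + (-1.7908)·0.058510 = 1.6861 mol/L.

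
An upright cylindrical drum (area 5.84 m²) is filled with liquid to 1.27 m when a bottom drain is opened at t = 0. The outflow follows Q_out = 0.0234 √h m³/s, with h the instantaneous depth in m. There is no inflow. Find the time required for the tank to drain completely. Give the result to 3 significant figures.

563 s

With no inflow, A dh/dt = −0.0234 √h.
Separate and integrate: 2(√h − √h₀) = −(0.0234/A) t.
Set h = 0: 2√h₀ = (0.0234/A) t_empty ⇒ t_empty = 2A√h₀/0.0234.
t_empty = 2·5.84·√1.27/0.0234 = 11.680·1.1269/0.0234 = 562.51 s.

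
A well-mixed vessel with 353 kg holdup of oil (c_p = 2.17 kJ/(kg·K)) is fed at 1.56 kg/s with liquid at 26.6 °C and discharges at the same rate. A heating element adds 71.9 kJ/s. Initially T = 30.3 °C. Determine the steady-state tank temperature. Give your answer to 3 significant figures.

47.8 °C

M c_p dT/dt = ṁ c_p (T_in − T) + Q̇.
At steady state dT/dt = 0 ⇒ T_ss = T_in + Q̇/(ṁ c_p) = 26.6 + 71.9/(1.56·2.17) = 47.840 °C.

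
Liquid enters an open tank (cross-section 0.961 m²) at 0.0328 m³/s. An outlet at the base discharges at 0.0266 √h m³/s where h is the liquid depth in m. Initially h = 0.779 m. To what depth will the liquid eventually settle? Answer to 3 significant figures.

1.52 m

Level balance: A dh/dt = 0.0328 − 0.0266 √h. Setting dh/dt = 0:
Q_in = 0.0266 √h_ss ⇒ √h_ss = 0.0328/0.0266 = 1.2331.
h_ss = 1.2331² = 1.5205 m. (Since h₀ = 0.779 m < h_ss, the level will rise toward this value.)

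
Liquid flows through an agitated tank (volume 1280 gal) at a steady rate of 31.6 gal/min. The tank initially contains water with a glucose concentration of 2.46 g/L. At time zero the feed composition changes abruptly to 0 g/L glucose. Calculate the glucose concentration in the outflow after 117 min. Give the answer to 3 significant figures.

0.137 g/L

Species balance on the tank: V dC/dt = Q(C_in − C).
Rewrite as dC/dt + C/τ = C_in/τ, τ = V/Q = 40.506 min.
C approaches C_in exponentially: C(t) = C_in + (C₀ − C_in) e^(−t/τ).
C(117) = 0 + (2.46 − 0)·e^(−117/40.506) = 0 + (2.4600)·0.055663 = 0.13693 g/L.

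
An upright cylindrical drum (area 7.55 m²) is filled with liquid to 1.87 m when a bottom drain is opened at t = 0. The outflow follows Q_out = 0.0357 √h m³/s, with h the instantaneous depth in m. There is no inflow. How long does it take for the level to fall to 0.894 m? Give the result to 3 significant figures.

A dh/dt = −Q_out = −0.0357 √h.
Separate and integrate: 2(√h − √h₀) = −(0.0357/A) t.
t = 2A(√h₀ − √h)/0.0357 = 2·7.55·(√1.87 − √0.894)/0.0357
  = 15.100 × (1.3675 − 0.94552) / 0.0357 = 178.48 s.

178 s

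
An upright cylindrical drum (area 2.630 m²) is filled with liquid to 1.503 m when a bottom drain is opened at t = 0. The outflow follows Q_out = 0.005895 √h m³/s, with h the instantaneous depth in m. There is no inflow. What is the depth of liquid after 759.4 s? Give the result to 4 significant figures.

A dh/dt = −Q_out = −0.005895 √h.
This is separable: 2 d(√h)/dt = −0.005895/A, so √h = √h₀ − (0.005895/(2A)) t.
√h = √1.503 − 0.005895·759.4/(2·2.630) = 1.22597 − 0.851077 = 0.374892.
h = 0.374892² = 0.140544 m.

0.1405 m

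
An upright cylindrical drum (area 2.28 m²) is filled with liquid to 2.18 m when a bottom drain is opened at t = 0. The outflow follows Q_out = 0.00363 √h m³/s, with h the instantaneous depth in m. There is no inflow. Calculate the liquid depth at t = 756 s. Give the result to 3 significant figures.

With no inflow, A dh/dt = −0.00363 √h.
∫ h^(−1/2) dh = −(0.00363/A) ∫ dt, giving 2√h = 2√h₀ − (0.00363/A) t.
√h = √2.18 − 0.00363·756/(2·2.28) = 1.4765 − 0.60182 = 0.87467.
h = 0.87467² = 0.76504 m.

0.765 m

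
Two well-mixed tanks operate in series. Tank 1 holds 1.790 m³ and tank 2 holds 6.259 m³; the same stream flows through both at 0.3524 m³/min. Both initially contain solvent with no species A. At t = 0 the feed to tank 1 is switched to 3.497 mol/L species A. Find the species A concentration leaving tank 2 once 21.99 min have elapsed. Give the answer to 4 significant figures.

2.095 mol/L

Time constants: τᵢ = Vᵢ/Q for each well-mixed tank.
τ₁ = 1.790/0.3524 = 5.07946 min; τ₂ = 6.259/0.3524 = 17.7611 min.
Solving the cascade with C₁(0)=C₂(0)=0 gives C₂(t) = C_in[1 − (τ₁ e^(−t/τ₁) − τ₂ e^(−t/τ₂))/(τ₁ − τ₂)].
At t = 21.99: e^(−t/τ₁) = 0.0131780, e^(−t/τ₂) = 0.289934.
C₂ = 3.497·[1 − (5.07946·0.0131780 − 17.7611·0.289934)/(-12.6816)] = 3.497·0.599215 = 2.09545 mol/L.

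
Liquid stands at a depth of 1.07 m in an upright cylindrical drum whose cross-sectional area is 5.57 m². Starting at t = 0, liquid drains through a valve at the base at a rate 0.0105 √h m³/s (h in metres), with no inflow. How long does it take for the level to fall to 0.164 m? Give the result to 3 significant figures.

With no inflow, A dh/dt = −0.0105 √h.
∫ h^(−1/2) dh = −(0.0105/A) ∫ dt, giving 2√h = 2√h₀ − (0.0105/A) t.
t = 2A(√h₀ − √h)/0.0105 = 2·5.57·(√1.07 − √0.164)/0.0105
  = 11.140 × (1.0344 − 0.40497) / 0.0105 = 667.80 s.

668 s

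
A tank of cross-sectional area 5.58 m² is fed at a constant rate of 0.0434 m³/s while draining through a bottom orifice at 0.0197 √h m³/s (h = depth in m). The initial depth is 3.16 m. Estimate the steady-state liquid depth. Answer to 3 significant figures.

4.85 m

A dh/dt = Q_in − 0.0197 √h. Steady state requires inflow = outflow:
Q_in = 0.0197 √h_ss ⇒ √h_ss = 0.0434/0.0197 = 2.2030.
h_ss = 2.2030² = 4.8534 m. (Since h₀ = 3.16 m < h_ss, the level will rise toward this value.)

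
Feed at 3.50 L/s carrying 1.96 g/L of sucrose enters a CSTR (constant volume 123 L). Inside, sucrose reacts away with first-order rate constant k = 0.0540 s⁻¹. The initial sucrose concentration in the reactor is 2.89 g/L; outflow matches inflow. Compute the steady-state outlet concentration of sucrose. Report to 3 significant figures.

Species balance: V dC/dt = Q C_in − Q C − k V C.
At steady state: 0 = Q C_in − (Q + kV) C_ss, so C_ss = Q C_in/(Q + kV).
C_ss = 3.50·1.96/(3.50 + 0.0540·123) = 6.8600/10.142 = 0.67640 g/L.

0.676 g/L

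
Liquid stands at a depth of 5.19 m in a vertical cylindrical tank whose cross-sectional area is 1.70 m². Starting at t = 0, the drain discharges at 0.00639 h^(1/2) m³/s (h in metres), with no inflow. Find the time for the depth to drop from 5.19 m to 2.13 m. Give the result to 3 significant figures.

436 s

A dh/dt = −Q_out = −0.00639 √h.
∫ h^(−1/2) dh = −(0.00639/A) ∫ dt, giving 2√h = 2√h₀ − (0.00639/A) t.
t = 2A(√h₀ − √h)/0.00639 = 2·1.70·(√5.19 − √2.13)/0.00639
  = 3.4000 × (2.2782 − 1.4595) / 0.00639 = 435.62 s.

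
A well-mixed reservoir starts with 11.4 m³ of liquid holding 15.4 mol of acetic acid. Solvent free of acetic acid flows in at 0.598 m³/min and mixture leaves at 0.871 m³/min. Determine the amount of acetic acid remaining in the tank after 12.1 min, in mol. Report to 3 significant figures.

5.17 mol

Total volume: dV/dt = Q_in − Q_out = -0.27300 m³/min, so V(t) = 11.4 − 0.27300 t and V(12.1) = 8.0967 m³.
Species balance (pure solvent in): dm/dt = −Q_out · m/V(t).
Separate: dm/m = −Q_out dt/V(t) ⇒ ln(m/m₀) = −(Q_out/(Q_in−Q_out)) ln(V/V₀).
m = m₀ (V₀/V)^(Q_out/(Q_in−Q_out)) = 15.4 × (11.4/8.0967)^(-3.1905) = 5.1692 mol.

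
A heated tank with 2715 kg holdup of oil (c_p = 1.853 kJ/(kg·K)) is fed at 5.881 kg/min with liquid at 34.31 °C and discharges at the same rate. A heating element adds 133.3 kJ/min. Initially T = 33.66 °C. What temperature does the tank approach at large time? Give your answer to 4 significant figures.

46.54 °C

Heat balance on the well-mixed liquid: M c_p dT/dt = ṁ c_p (T_in − T) + 133.3.
At steady state dT/dt = 0 ⇒ T_ss = T_in + Q̇/(ṁ c_p) = 34.31 + 133.3/(5.881·1.853) = 46.5422 °C.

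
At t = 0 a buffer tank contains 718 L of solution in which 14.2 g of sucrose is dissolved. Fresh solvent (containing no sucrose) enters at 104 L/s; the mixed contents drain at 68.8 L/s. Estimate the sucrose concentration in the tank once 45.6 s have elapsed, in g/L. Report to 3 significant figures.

0.000616 g/L

Let m(t) be the amount of sucrose. Volume: V(t) = V₀ + (Q_in − Q_out) t = 718 + 35.200 t; V(45.6) = 2323.1 L.
No sucrose enters, so dm/dt = −Q_out · (m/V).
Separate: dm/m = −Q_out dt/V(t) ⇒ ln(m/m₀) = −(Q_out/(Q_in−Q_out)) ln(V/V₀).
m = m₀ (V₀/V)^(Q_out/(Q_in−Q_out)) = 14.2 × (718/2323.1)^(1.9545) = 1.4308 g.
C = m/V = 1.4308/2323.1 = 0.00061589 g/L.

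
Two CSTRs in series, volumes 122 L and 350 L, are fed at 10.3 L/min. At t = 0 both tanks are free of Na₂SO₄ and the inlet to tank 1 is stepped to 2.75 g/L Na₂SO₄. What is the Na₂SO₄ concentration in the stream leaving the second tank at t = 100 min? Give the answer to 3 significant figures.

Each tank obeys Vᵢ dCᵢ/dt = Q(Cᵢ₋₁ − Cᵢ), so τᵢ = Vᵢ/Q.
τ₁ = 122/10.3 = 11.845 min; τ₂ = 350/10.3 = 33.981 min.
Tank 1: C₁ = C_in(1 − e^(−t/τ₁)). Tank 2 (τ₁ ≠ τ₂): C₂ = C_in[1 − (τ₁ e^(−t/τ₁) − τ₂ e^(−t/τ₂))/(τ₁ − τ₂)].
At t = 100: e^(−t/τ₁) = 0.00021548, e^(−t/τ₂) = 0.052715.
C₂ = 2.75·[1 − (11.845·0.00021548 − 33.981·0.052715)/(-22.136)] = 2.75·0.91919 = 2.5278 g/L.

2.53 g/L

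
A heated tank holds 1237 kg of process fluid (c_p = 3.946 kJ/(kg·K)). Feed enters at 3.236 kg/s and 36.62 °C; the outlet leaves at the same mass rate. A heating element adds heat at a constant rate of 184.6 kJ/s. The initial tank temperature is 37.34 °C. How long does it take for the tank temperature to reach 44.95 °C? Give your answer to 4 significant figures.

M c_p dT/dt = ṁ c_p (T_in − T) + Q̇.
τ = M/ṁ = 382.262 s; T_ss = T_in + Q̇/(ṁ c_p) = 51.0766 °C.
T(t) = T_ss + (T₀ − T_ss) e^(−t/τ). Set T = 44.95:
e^(−t/τ) = (44.95 − 51.0766)/(37.34 − 51.0766) = 0.446005
t = −382.262 · ln(0.446005) = 308.648 s.

308.6 s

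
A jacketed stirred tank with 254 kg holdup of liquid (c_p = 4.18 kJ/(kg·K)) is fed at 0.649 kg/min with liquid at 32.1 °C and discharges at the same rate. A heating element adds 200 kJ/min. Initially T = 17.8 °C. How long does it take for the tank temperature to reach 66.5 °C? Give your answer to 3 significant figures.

315 min

Unsteady energy balance on the tank contents: M c_p dT/dt = ṁ c_p (T_in − T) + 200.
τ = M/ṁ = 391.37 min; T_ss = T_in + Q̇/(ṁ c_p) = 105.82 °C.
T(t) = T_ss + (T₀ − T_ss) e^(−t/τ). Set T = 66.5:
e^(−t/τ) = (66.5 − 105.82)/(17.8 − 105.82) = 0.44674
t = −391.37 · ln(0.44674) = 315.36 min.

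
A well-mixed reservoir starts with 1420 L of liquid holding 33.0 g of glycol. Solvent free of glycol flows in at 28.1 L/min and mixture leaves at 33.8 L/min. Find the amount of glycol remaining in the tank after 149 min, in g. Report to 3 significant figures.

0.148 g

Total volume: dV/dt = Q_in − Q_out = -5.7000 L/min, so V(t) = 1420 − 5.7000 t and V(149) = 570.70 L.
Solute balance: dm/dt = 0 − Q_out C = −Q_out m/V(t).
dm/m = −Q_out dt/(V₀ − 5.7000 t); integrating gives ln(m/m₀) = −(Q_out/(Q_in−Q_out)) ln(V/V₀).
m = m₀ (V₀/V)^(Q_out/(Q_in−Q_out)) = 33.0 × (1420/570.70)^(-5.9298) = 0.14826 g.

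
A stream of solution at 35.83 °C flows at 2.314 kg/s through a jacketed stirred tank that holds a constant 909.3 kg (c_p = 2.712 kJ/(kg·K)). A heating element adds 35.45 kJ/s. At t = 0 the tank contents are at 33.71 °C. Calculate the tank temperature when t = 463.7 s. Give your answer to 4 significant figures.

39.09 °C

M c_p dT/dt = ṁ c_p (T_in − T) + Q̇.
τ = M/ṁ = 392.956 s; T_ss = T_in + Q̇/(ṁ c_p) = 35.83 + 35.45/(2.314·2.712) = 41.4789 °C.
This is linear first-order; T(t) = T_ss + (T₀ − T_ss) e^(−t/τ).
T(463.7) = 41.4789 + (-7.76889)·e^(−463.7/392.956) = 41.4789 + (-7.76889)·0.307269 = 39.0917 °C.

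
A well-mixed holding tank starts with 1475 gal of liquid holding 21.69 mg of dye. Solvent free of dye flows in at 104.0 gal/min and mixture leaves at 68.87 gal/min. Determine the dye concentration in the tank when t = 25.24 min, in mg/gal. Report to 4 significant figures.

Let m(t) be the amount of dye. Volume: V(t) = V₀ + (Q_in − Q_out) t = 1475 + 35.1300 t; V(25.24) = 2361.68 gal.
No dye enters, so dm/dt = −Q_out · (m/V).
Separate: dm/m = −Q_out dt/V(t) ⇒ ln(m/m₀) = −(Q_out/(Q_in−Q_out)) ln(V/V₀).
m = m₀ (V₀/V)^(Q_out/(Q_in−Q_out)) = 21.69 × (1475/2361.68)^(1.96043) = 8.61965 mg.
C = m/V = 8.61965/2361.68 = 0.00364980 mg/gal.

0.003650 mg/gal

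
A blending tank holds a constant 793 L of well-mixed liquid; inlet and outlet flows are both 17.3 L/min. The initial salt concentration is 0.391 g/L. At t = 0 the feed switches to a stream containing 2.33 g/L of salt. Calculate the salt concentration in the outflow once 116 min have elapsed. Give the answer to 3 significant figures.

2.18 g/L

Mass balance on the solute (V constant): V dC/dt = Q(C_in − C).
Time constant τ = V/Q = 793/17.3 = 45.838 min.
Integrating: C(t) = C_in + (C₀ − C_in) e^(−t/τ).
C(116) = 2.33 + (0.391 − 2.33)·e^(−116/45.838) = 2.33 + (-1.9390)·0.079608 = 2.1756 g/L.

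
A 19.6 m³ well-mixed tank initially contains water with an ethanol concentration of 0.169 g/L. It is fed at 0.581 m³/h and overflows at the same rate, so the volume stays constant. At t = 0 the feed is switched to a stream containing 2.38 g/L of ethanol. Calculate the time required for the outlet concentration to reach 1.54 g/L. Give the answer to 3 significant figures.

Transient balance on the dissolved component: V dC/dt = Q(C_in − C), so τ = V/Q = 33.735 h.
C(t) = C_in + (C₀ − C_in) e^(−t/τ). Set C = 1.54 and solve for t:
e^(−t/τ) = (C − C_in)/(C₀ − C_in) = (1.54 − 2.38)/(0.169 − 2.38) = 0.37992
t = −τ ln(…) = 33.735 × 0.96780 = 32.649 h.

32.6 h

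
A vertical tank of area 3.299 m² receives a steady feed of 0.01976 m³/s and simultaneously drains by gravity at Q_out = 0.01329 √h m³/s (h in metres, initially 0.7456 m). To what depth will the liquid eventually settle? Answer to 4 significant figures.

A dh/dt = Q_in − 0.01329 √h. Steady state requires inflow = outflow:
Q_in = 0.01329 √h_ss ⇒ √h_ss = 0.01976/0.01329 = 1.48683.
h_ss = 1.48683² = 2.21067 m. (Since h₀ = 0.7456 m < h_ss, the level will rise toward this value.)

2.211 m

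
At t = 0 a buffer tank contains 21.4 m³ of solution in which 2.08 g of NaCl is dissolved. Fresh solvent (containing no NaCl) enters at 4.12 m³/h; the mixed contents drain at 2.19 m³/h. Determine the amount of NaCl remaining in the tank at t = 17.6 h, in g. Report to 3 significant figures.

0.707 g

Let m(t) be the amount of NaCl. Volume: V(t) = V₀ + (Q_in − Q_out) t = 21.4 + 1.9300 t; V(17.6) = 55.368 m³.
No NaCl enters, so dm/dt = −Q_out · (m/V).
dm/m = −Q_out dt/(V₀ + 1.9300 t); integrating gives ln(m/m₀) = −(Q_out/(Q_in−Q_out)) ln(V/V₀).
m = m₀ (V₀/V)^(Q_out/(Q_in−Q_out)) = 2.08 × (21.4/55.368)^(1.1347) = 0.70730 g.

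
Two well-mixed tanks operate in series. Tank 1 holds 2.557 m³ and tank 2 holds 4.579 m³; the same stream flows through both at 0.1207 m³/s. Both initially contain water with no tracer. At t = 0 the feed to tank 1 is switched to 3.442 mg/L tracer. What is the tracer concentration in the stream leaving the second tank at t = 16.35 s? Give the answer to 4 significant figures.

Each tank obeys Vᵢ dCᵢ/dt = Q(Cᵢ₋₁ − Cᵢ), so τᵢ = Vᵢ/Q.
τ₁ = 2.557/0.1207 = 21.1848 s; τ₂ = 4.579/0.1207 = 37.9370 s.
Solving the cascade with C₁(0)=C₂(0)=0 gives C₂(t) = C_in[1 − (τ₁ e^(−t/τ₁) − τ₂ e^(−t/τ₂))/(τ₁ − τ₂)].
At t = 16.35: e^(−t/τ₁) = 0.462189, e^(−t/τ₂) = 0.649874.
C₂ = 3.442·[1 − (21.1848·0.462189 − 37.9370·0.649874)/(-16.7523)] = 3.442·0.112782 = 0.388197 mg/L.

0.3882 mg/L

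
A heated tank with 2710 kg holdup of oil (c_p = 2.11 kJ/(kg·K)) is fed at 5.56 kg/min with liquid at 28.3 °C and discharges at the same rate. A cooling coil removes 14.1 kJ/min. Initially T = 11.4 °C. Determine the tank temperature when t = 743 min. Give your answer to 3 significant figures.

First-law balance (no shaft work): M c_p dT/dt = ṁ c_p (T_in − T) − 14.1.
τ = M/ṁ = 487.41 min; T_ss = T_in − Q̇/(ṁ c_p) = 28.3 − 14.1/(5.56·2.11) = 27.098 °C.
Solution: T(t) = T_ss + (T₀ − T_ss) e^(−t/τ).
T(743) = 27.098 + (-15.698)·e^(−743/487.41) = 27.098 + (-15.698)·0.21776 = 23.680 °C.

23.7 °C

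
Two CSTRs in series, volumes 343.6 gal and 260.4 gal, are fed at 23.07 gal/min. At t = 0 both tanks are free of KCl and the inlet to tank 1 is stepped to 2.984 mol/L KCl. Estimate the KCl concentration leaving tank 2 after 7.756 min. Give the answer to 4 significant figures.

Species balance on tank i: dCᵢ/dt = (Cᵢ₋₁ − Cᵢ)/τᵢ with τᵢ = Vᵢ/Q.
τ₁ = 343.6/23.07 = 14.8938 min; τ₂ = 260.4/23.07 = 11.2874 min.
Tank 1: C₁ = C_in(1 − e^(−t/τ₁)). Tank 2 (τ₁ ≠ τ₂): C₂ = C_in[1 − (τ₁ e^(−t/τ₁) − τ₂ e^(−t/τ₂))/(τ₁ − τ₂)].
At t = 7.756: e^(−t/τ₁) = 0.594073, e^(−t/τ₂) = 0.503013.
C₂ = 2.984·[1 − (14.8938·0.594073 − 11.2874·0.503013)/(3.60642)] = 2.984·0.120929 = 0.360851 mol/L.

0.3609 mol/L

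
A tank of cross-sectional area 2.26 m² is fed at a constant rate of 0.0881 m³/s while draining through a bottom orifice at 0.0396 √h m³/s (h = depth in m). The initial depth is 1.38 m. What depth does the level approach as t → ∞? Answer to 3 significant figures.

Accumulation of liquid (constant cross-section A): A dh/dt = Q_in − 0.0396 √h. At steady state dh/dt = 0:
Q_in = 0.0396 √h_ss ⇒ √h_ss = 0.0881/0.0396 = 2.2247.
h_ss = 2.2247² = 4.9495 m. (Since h₀ = 1.38 m < h_ss, the level will rise toward this value.)

4.95 m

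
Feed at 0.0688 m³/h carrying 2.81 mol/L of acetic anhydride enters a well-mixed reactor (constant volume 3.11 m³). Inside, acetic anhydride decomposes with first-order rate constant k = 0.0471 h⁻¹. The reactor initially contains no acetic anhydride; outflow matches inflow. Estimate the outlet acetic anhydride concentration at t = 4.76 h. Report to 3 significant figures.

Species balance: V dC/dt = Q C_in − Q C − k V C.
This is linear with rate a = Q/V + k = 0.069222 h⁻¹.
C_ss = Q C_in/(Q + kV) = 0.89803 mol/L; C(t) = C_ss + (C₀ − C_ss) e^(−a t).
C(4.76) = 0.89803 + (-0.89803)·e^(−0.069222·4.76) = 0.89803 + (-0.89803)·0.71929 = 0.25209 mol/L.

0.252 mol/L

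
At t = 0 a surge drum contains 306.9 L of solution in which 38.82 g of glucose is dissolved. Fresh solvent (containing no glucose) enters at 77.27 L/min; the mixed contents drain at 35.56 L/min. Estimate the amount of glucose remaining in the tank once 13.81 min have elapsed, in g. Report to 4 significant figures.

15.77 g

Let m(t) be the amount of glucose. Volume: V(t) = V₀ + (Q_in − Q_out) t = 306.9 + 41.7100 t; V(13.81) = 882.915 L.
No glucose enters, so dm/dt = −Q_out · (m/V).
Separate: dm/m = −Q_out dt/V(t) ⇒ ln(m/m₀) = −(Q_out/(Q_in−Q_out)) ln(V/V₀).
m = m₀ (V₀/V)^(Q_out/(Q_in−Q_out)) = 38.82 × (306.9/882.915)^(0.852553) = 15.7688 g.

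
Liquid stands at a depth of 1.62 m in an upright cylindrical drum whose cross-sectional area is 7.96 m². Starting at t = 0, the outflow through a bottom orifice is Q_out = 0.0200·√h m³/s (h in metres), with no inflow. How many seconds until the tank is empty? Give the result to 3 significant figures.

1010 s

Accumulation of liquid (constant cross-section A): A dh/dt = −0.0200 √h.
∫ h^(−1/2) dh = −(0.0200/A) ∫ dt, giving 2√h = 2√h₀ − (0.0200/A) t.
Set h = 0: 2√h₀ = (0.0200/A) t_empty ⇒ t_empty = 2A√h₀/0.0200.
t_empty = 2·7.96·√1.62/0.0200 = 15.920·1.2728/0.0200 = 1013.1 s.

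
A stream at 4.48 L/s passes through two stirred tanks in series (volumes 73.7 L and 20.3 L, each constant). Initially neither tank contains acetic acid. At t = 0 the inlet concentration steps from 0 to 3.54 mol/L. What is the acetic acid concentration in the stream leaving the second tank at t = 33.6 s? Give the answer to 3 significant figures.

2.91 mol/L

Time constants: τᵢ = Vᵢ/Q for each well-mixed tank.
τ₁ = 73.7/4.48 = 16.451 s; τ₂ = 20.3/4.48 = 4.5312 s.
Tank 1: C₁ = C_in(1 − e^(−t/τ₁)). Tank 2 (τ₁ ≠ τ₂): C₂ = C_in[1 − (τ₁ e^(−t/τ₁) − τ₂ e^(−t/τ₂))/(τ₁ − τ₂)].
At t = 33.6: e^(−t/τ₁) = 0.12971, e^(−t/τ₂) = 0.00060205.
C₂ = 3.54·[1 − (16.451·0.12971 − 4.5312·0.00060205)/(11.920)] = 3.54·0.82121 = 2.9071 mol/L.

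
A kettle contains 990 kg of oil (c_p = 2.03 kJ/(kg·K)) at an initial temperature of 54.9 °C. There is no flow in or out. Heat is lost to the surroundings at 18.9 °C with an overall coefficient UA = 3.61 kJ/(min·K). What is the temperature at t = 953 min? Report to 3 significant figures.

25.4 °C

M c_p dT/dt = −UA(T − T_amb).
dT/dt = (T_ss − T)/τ with T_ss = T_amb = 18.900 °C, τ = M c_p/UA = 990·2.03/3.61 = 556.70 min.
Solution: T(t) = T_ss + (T₀ − T_ss) e^(−t/τ).
T(953) = 18.900 + (36.000)·0.18053 = 25.399 °C.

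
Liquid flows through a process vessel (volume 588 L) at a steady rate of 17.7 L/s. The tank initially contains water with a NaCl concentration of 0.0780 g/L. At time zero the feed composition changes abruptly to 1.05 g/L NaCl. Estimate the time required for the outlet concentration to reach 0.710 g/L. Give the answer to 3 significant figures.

34.9 s

Species balance: V dC/dt = Q(C_in − C) ⇒ τ = V/Q = 33.220 s.
C(t) = C_in + (C₀ − C_in) e^(−t/τ). Set C = 0.710 and solve for t:
e^(−t/τ) = (C − C_in)/(C₀ − C_in) = (0.710 − 1.05)/(0.0780 − 1.05) = 0.34979
t = −τ ln(…) = 33.220 × 1.0504 = 34.895 s.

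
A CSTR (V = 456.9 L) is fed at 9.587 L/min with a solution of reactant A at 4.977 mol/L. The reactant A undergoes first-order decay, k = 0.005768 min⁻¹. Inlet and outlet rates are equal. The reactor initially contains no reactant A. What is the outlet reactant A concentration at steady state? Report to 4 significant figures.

3.904 mol/L

Accumulation = in − out − consumed: V dC/dt = Q C_in − Q C − k V C.
Steady state (dC/dt = 0): C_ss = Q C_in/(Q + kV) = C_in/(1 + kV/Q).
C_ss = 9.587·4.977/(9.587 + 0.005768·456.9) = 47.7145/12.2224 = 3.90386 mol/L.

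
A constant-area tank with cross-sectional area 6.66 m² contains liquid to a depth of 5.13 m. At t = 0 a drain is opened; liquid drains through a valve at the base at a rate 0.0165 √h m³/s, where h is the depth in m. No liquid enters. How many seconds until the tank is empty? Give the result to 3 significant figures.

A dh/dt = −Q_out = −0.0165 √h.
∫ h^(−1/2) dh = −(0.0165/A) ∫ dt, giving 2√h = 2√h₀ − (0.0165/A) t.
Set h = 0: 2√h₀ = (0.0165/A) t_empty ⇒ t_empty = 2A√h₀/0.0165.
t_empty = 2·6.66·√5.13/0.0165 = 13.320·2.2650/0.0165 = 1828.4 s.

1830 s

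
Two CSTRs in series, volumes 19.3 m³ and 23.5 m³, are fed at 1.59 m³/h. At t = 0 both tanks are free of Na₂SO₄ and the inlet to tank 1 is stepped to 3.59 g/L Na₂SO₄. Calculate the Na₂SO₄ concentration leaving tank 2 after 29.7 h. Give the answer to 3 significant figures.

Each tank obeys Vᵢ dCᵢ/dt = Q(Cᵢ₋₁ − Cᵢ), so τᵢ = Vᵢ/Q.
τ₁ = 19.3/1.59 = 12.138 h; τ₂ = 23.5/1.59 = 14.780 h.
Tank 1: C₁ = C_in(1 − e^(−t/τ₁)). Tank 2 (τ₁ ≠ τ₂): C₂ = C_in[1 − (τ₁ e^(−t/τ₁) − τ₂ e^(−t/τ₂))/(τ₁ − τ₂)].
At t = 29.7: e^(−t/τ₁) = 0.086571, e^(−t/τ₂) = 0.13406.
C₂ = 3.59·[1 − (12.138·0.086571 − 14.780·0.13406)/(-2.6415)] = 3.59·0.64773 = 2.3254 g/L.

2.33 g/L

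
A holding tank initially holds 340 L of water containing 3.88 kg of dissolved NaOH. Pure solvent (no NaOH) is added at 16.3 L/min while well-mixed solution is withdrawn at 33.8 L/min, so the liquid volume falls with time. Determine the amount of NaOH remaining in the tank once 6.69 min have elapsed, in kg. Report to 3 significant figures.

Total volume: dV/dt = Q_in − Q_out = -17.500 L/min, so V(t) = 340 − 17.500 t and V(6.69) = 222.93 L.
Solute balance: dm/dt = 0 − Q_out C = −Q_out m/V(t).
dm/m = −Q_out dt/(V₀ − 17.500 t); integrating gives ln(m/m₀) = −(Q_out/(Q_in−Q_out)) ln(V/V₀).
m = m₀ (V₀/V)^(Q_out/(Q_in−Q_out)) = 3.88 × (340/222.93)^(-1.9314) = 1.7170 kg.

1.72 kg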